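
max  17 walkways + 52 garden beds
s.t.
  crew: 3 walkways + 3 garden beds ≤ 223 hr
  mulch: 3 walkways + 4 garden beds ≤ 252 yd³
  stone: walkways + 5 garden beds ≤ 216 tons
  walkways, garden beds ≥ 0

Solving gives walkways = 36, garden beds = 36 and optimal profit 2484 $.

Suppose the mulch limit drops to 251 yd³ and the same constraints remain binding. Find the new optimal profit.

2481

Binding: mulch and stone. Non-binding: crew (7 unused).
Since crew is not tight, its dual is 0.
Dual feasibility on the basic columns requires 3·y_mulch + 1·y_stone = 17, 4·y_mulch + 5·y_stone = 52.
Solving: y_mulch = 3, y_stone = 8.
Δz = y_mulch·Δb = 3 × (-1) = -3, so new z* = 2484 − 3 = 2481.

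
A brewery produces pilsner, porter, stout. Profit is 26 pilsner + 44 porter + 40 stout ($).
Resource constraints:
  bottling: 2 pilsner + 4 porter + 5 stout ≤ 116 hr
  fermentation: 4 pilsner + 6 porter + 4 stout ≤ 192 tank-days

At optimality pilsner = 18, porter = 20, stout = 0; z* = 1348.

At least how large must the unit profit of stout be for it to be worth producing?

41

At the optimum: bottling uses 116 of 116 (binding); fermentation uses 192 of 192 (binding).
The binding rows give the dual system: 2·y_bottling + 4·y_fermentation = 26 and 4·y_bottling + 6·y_fermentation = 44.
This yields shadow prices y_bottling = 5, y_fermentation = 4.
stout enters the basis when its profit ≥ yᵀa₃ = 5·5 + 4·4 = 41.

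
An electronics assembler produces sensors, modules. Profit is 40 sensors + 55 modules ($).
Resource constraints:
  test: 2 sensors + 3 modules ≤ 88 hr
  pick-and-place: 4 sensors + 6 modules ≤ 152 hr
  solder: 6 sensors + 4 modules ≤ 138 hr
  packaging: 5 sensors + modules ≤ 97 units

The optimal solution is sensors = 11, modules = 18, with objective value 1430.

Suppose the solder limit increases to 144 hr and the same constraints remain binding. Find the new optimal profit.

1436

Binding: pick-and-place and solder. Non-binding: test (12 unused), packaging (24 unused).
Since test, packaging are not tight, their duals are 0.
Dual feasibility on the basic columns requires 4·y_pick-and-place + 6·y_solder = 40, 6·y_pick-and-place + 4·y_solder = 55.
This yields shadow prices y_pick-and-place = 8.5, y_solder = 1.
Δz = y_solder·Δb = 1 × (6) = 6, so new z* = 1430 + 6 = 1436.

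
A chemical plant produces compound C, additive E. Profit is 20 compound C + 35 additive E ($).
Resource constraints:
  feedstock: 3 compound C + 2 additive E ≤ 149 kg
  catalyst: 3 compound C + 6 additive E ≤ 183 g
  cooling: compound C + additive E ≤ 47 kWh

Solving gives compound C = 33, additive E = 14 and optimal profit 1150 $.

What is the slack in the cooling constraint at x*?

0

cooling used = 1·33 + 1·14 = 47; slack = 47 − 47 = 0.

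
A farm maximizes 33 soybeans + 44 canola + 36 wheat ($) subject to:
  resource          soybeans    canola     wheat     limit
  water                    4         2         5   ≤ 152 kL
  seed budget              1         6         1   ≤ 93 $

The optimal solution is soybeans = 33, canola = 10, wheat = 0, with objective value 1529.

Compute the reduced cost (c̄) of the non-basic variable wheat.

Check each constraint at x*: water 152/152 (tight); seed budget 93/93 (tight).
From A_Bᵀ y = c: 4·y_water + 1·y_seed budget = 33; 2·y_water + 6·y_seed budget = 44.
→ y_water = 7 and y_seed budget = 5.
Reduced cost of wheat: c₃ − yᵀa₃ = 36 − (7·5 + 5·1) = 36 − 40 = -4.

-4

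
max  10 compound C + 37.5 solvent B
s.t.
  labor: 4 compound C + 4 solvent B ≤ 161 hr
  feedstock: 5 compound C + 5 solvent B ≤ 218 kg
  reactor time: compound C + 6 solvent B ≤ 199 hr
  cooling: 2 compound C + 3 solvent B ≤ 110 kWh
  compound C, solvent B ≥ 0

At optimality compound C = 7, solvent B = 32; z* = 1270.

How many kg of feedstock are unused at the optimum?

feedstock used = 5·7 + 5·32 = 195; slack = 218 − 195 = 23.

23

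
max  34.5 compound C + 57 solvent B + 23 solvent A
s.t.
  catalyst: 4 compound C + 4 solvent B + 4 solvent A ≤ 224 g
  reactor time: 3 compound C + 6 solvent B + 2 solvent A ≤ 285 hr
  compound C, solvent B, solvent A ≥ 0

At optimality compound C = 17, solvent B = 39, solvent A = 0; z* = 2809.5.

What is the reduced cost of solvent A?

Check each constraint at x*: catalyst 224/224 (tight); reactor time 285/285 (tight).
Dual feasibility on the basic columns requires 4·y_catalyst + 3·y_reactor time = 34.5, 4·y_catalyst + 6·y_reactor time = 57.
Solving: y_catalyst = 3, y_reactor time = 7.5.
Reduced cost of solvent A: c₃ − yᵀa₃ = 23 − (3·4 + 7.5·2) = 23 − 27 = -4.

-4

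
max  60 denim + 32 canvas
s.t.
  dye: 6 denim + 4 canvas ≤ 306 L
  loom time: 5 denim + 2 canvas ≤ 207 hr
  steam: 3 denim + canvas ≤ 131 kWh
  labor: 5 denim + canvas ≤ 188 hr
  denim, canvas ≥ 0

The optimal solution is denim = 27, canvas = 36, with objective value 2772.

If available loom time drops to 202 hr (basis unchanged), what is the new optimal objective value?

Check each constraint at x*: dye 306/306 (tight); loom time 207/207 (tight); steam 117/131 (slack 14); labor 171/188 (slack 17).
Since steam, labor are not tight, their duals are 0.
From A_Bᵀ y = c: 6·y_dye + 5·y_loom time = 60; 4·y_dye + 2·y_loom time = 32.
Solving: y_dye = 5, y_loom time = 6.
Δz = y_loom time·Δb = 6 × (-5) = -30, so new z* = 2772 − 30 = 2742.

2742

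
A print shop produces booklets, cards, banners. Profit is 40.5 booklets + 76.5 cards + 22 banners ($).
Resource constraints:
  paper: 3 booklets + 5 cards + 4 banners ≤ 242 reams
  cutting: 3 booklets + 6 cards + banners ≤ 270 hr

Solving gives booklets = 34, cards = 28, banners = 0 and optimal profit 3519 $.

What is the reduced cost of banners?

-5

Both paper and cutting are binding at x*.
From A_Bᵀ y = c: 3·y_paper + 3·y_cutting = 40.5; 5·y_paper + 6·y_cutting = 76.5.
Solving: y_paper = 4.5, y_cutting = 9.
Reduced cost of banners: c₃ − yᵀa₃ = 22 − (4.5·4 + 9·1) = 22 − 27 = -5.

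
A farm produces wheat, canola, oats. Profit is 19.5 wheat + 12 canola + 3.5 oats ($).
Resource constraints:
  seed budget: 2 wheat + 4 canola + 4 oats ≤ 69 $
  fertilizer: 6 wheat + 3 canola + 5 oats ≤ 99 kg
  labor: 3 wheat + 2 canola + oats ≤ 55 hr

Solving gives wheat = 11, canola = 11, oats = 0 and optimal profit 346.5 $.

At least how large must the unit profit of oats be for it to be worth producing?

Check each constraint at x*: seed budget 66/69 (slack 3); fertilizer 99/99 (tight); labor 55/55 (tight).
By complementary slackness, y = 0 for the non-binding constraint.
The binding rows give the dual system: 6·y_fertilizer + 3·y_labor = 19.5 and 3·y_fertilizer + 2·y_labor = 12.
Solving: y_fertilizer = 1, y_labor = 4.5.
oats enters the basis when its profit ≥ yᵀa₃ = 1·5 + 4.5·1 = 9.5.

9.5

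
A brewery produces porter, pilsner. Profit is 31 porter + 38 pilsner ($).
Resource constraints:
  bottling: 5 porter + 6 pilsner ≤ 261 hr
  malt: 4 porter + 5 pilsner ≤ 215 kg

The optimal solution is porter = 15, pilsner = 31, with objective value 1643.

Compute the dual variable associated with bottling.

3

Check each constraint at x*: bottling 261/261 (tight); malt 215/215 (tight).
Dual feasibility on the basic columns requires 5·y_bottling + 4·y_malt = 31, 6·y_bottling + 5·y_malt = 38.
Solving: y_bottling = 3, y_malt = 4.
Shadow price of bottling = 3.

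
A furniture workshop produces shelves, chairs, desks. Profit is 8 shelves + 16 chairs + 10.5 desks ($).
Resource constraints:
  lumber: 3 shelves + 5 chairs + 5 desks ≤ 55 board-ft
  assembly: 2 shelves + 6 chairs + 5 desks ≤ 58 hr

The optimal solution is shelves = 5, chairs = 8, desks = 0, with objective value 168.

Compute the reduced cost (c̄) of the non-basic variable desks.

At the optimum: lumber uses 55 of 55 (binding); assembly uses 58 of 58 (binding).
Dual feasibility on the basic columns requires 3·y_lumber + 2·y_assembly = 8, 5·y_lumber + 6·y_assembly = 16.
This yields shadow prices y_lumber = 2, y_assembly = 1.
Reduced cost of desks: c₃ − yᵀa₃ = 10.5 − (2·5 + 1·5) = 10.5 − 15 = -4.5.

-4.5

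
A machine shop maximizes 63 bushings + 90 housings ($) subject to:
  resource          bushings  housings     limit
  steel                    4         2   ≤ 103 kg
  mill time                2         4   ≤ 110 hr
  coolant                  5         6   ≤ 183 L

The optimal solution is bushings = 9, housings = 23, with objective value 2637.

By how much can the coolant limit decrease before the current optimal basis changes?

18

Binding constraints: mill time, coolant. The basis is B = [[2,4],[5,6]] with det -8.
Per unit decrease in coolant, x* moves by d = (-0.5, 0.25).
The basis stays optimal until bushings reaches 0; allowable decrease = 18 L.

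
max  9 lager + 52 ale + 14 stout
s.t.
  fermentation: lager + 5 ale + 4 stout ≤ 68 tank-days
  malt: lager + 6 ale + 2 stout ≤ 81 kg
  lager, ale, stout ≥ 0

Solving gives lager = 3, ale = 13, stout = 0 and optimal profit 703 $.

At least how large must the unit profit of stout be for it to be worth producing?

Check each constraint at x*: fermentation 68/68 (tight); malt 81/81 (tight).
From A_Bᵀ y = c: 1·y_fermentation + 1·y_malt = 9; 5·y_fermentation + 6·y_malt = 52.
Solving: y_fermentation = 2, y_malt = 7.
stout enters the basis when its profit ≥ yᵀa₃ = 2·4 + 7·2 = 22.

22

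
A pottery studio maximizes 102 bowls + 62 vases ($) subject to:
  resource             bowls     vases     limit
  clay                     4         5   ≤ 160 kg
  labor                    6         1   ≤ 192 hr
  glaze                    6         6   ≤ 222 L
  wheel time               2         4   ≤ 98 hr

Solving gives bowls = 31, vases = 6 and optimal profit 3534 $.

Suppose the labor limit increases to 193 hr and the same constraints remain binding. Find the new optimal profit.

3542

Check each constraint at x*: clay 154/160 (slack 6); labor 192/192 (tight); glaze 222/222 (tight); wheel time 86/98 (slack 12).
Slack constraints have shadow price 0 (complementary slackness).
The binding rows give the dual system: 6·y_labor + 6·y_glaze = 102 and 1·y_labor + 6·y_glaze = 62.
Solving: y_labor = 8, y_glaze = 9.
Δz = y_labor·Δb = 8 × (1) = 8, so new z* = 3534 + 8 = 3542.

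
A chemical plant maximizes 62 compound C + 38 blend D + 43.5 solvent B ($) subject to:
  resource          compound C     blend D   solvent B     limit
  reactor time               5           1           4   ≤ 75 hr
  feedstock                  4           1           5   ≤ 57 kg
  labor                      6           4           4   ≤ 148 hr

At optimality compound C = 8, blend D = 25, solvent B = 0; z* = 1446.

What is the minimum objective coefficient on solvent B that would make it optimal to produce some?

46

Binding: feedstock and labor. Non-binding: reactor time (10 unused).
Slack constraints have shadow price 0 (complementary slackness).
The binding rows give the dual system: 4·y_feedstock + 6·y_labor = 62 and 1·y_feedstock + 4·y_labor = 38.
Solving: y_feedstock = 2, y_labor = 9.
solvent B enters the basis when its profit ≥ yᵀa₃ = 2·5 + 9·4 = 46.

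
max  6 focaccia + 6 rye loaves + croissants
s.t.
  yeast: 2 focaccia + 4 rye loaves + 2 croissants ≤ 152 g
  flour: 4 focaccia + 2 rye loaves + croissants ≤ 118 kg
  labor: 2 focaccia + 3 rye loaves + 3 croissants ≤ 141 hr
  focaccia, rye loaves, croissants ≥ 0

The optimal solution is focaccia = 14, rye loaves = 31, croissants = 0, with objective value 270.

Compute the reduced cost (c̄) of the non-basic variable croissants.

-2

At the optimum: yeast uses 152 of 152 (binding); flour uses 118 of 118 (binding); labor uses 121 of 141 (slack = 20).
Slack constraints have shadow price 0 (complementary slackness).
Dual feasibility on the basic columns requires 2·y_yeast + 4·y_flour = 6, 4·y_yeast + 2·y_flour = 6.
→ y_yeast = 1 and y_flour = 1.
Reduced cost of croissants: c₃ − yᵀa₃ = 1 − (1·2 + 1·1) = 1 − 3 = -2.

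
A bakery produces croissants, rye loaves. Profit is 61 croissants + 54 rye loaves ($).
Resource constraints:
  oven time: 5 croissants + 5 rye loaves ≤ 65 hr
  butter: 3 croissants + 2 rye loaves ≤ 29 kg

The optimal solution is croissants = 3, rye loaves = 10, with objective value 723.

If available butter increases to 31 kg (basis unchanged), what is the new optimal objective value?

737

At the optimum: oven time uses 65 of 65 (binding); butter uses 29 of 29 (binding).
From A_Bᵀ y = c: 5·y_oven time + 3·y_butter = 61; 5·y_oven time + 2·y_butter = 54.
→ y_oven time = 8 and y_butter = 7.
Δz = y_butter·Δb = 7 × (2) = 14, so new z* = 723 + 14 = 737.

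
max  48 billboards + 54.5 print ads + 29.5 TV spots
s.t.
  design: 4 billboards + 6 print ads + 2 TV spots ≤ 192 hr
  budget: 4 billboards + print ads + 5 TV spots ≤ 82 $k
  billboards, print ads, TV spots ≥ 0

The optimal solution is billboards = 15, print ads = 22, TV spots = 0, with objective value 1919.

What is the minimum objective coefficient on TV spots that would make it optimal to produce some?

34.5

Both design and budget are binding at x*.
The binding rows give the dual system: 4·y_design + 4·y_budget = 48 and 6·y_design + 1·y_budget = 54.5.
Solving: y_design = 8.5, y_budget = 3.5.
TV spots enters the basis when its profit ≥ yᵀa₃ = 8.5·2 + 3.5·5 = 34.5.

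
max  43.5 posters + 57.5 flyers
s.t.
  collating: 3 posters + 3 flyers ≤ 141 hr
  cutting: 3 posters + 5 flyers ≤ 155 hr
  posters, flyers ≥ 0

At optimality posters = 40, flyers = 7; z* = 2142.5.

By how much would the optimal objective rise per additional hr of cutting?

At the optimum: collating uses 141 of 141 (binding); cutting uses 155 of 155 (binding).
Dual feasibility on the basic columns requires 3·y_collating + 3·y_cutting = 43.5, 3·y_collating + 5·y_cutting = 57.5.
→ y_collating = 7.5 and y_cutting = 7.
Shadow price of cutting = 7.

7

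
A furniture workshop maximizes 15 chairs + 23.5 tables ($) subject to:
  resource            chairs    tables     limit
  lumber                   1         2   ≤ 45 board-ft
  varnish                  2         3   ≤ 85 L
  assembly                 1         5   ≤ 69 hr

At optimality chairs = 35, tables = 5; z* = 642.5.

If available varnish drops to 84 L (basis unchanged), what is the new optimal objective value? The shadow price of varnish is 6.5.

Δb = -1, so new z* = 642.5 + (6.5)·(-1) = 642.5 − 6.5 = 636.

636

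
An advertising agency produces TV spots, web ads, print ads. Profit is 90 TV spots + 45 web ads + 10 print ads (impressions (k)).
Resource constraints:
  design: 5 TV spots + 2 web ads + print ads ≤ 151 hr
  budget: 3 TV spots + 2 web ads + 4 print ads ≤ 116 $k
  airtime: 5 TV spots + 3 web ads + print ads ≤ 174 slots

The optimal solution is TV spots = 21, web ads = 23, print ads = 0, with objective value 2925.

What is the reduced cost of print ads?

At the optimum: design uses 151 of 151 (binding); budget uses 109 of 116 (slack = 7); airtime uses 174 of 174 (binding).
Since budget is not tight, its dual is 0.
From A_Bᵀ y = c: 5·y_design + 5·y_airtime = 90; 2·y_design + 3·y_airtime = 45.
This yields shadow prices y_design = 9, y_airtime = 9.
Reduced cost of print ads: c₃ − yᵀa₃ = 10 − (9·1 + 9·1) = 10 − 18 = -8.

-8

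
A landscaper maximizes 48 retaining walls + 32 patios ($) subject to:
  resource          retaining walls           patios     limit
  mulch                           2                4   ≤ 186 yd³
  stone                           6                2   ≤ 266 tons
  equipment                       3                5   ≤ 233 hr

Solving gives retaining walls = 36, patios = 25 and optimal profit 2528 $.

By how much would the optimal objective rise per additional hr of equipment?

Binding: stone and equipment. Non-binding: mulch (14 unused).
Since mulch is not tight, its dual is 0.
Dual feasibility on the basic columns requires 6·y_stone + 3·y_equipment = 48, 2·y_stone + 5·y_equipment = 32.
→ y_stone = 6 and y_equipment = 4.
Shadow price of equipment = 4.

4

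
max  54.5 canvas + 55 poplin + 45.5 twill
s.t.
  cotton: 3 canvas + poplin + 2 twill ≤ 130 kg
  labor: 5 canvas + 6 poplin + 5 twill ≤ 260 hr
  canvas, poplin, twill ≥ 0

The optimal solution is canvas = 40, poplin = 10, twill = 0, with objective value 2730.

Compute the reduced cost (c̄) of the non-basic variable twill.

Check each constraint at x*: cotton 130/130 (tight); labor 260/260 (tight).
The binding rows give the dual system: 3·y_cotton + 5·y_labor = 54.5 and 1·y_cotton + 6·y_labor = 55.
This yields shadow prices y_cotton = 4, y_labor = 8.5.
Reduced cost of twill: c₃ − yᵀa₃ = 45.5 − (4·2 + 8.5·5) = 45.5 − 50.5 = -5.

-5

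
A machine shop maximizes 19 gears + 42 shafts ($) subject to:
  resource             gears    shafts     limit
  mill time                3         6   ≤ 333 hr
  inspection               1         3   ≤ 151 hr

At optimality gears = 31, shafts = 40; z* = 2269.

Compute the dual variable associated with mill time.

5

Check each constraint at x*: mill time 333/333 (tight); inspection 151/151 (tight).
Dual feasibility on the basic columns requires 3·y_mill time + 1·y_inspection = 19, 6·y_mill time + 3·y_inspection = 42.
Solving: y_mill time = 5, y_inspection = 4.
Shadow price of mill time = 5.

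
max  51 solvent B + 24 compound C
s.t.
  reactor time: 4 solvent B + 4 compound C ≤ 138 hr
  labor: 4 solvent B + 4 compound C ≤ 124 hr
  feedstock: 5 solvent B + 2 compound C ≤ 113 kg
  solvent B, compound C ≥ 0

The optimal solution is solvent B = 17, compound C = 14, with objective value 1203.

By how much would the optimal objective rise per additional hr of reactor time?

At the optimum: reactor time uses 124 of 138 (slack = 14); labor uses 124 of 124 (binding); feedstock uses 113 of 113 (binding).
Slack constraints have shadow price 0 (complementary slackness).
The binding rows give the dual system: 4·y_labor + 5·y_feedstock = 51 and 4·y_labor + 2·y_feedstock = 24.
→ y_labor = 1.5 and y_feedstock = 9.
Shadow price of reactor time = 0.

0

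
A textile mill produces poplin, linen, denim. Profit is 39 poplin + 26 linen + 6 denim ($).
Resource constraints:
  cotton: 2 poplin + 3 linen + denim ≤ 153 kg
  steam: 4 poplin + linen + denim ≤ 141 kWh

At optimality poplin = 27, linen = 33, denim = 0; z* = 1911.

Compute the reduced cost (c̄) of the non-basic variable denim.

Check each constraint at x*: cotton 153/153 (tight); steam 141/141 (tight).
From A_Bᵀ y = c: 2·y_cotton + 4·y_steam = 39; 3·y_cotton + 1·y_steam = 26.
This yields shadow prices y_cotton = 6.5, y_steam = 6.5.
Reduced cost of denim: c₃ − yᵀa₃ = 6 − (6.5·1 + 6.5·1) = 6 − 13 = -7.

-7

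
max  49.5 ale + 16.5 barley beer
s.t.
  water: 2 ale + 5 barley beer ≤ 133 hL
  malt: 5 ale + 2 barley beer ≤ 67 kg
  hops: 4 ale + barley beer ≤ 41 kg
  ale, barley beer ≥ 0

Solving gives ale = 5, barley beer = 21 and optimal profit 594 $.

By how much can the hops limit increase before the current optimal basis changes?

Binding constraints: malt, hops. The basis is B = [[5,2],[4,1]] with det -3.
Per unit increase in hops, x* moves by d = (0.6667, -1.6667).
The basis stays optimal until barley beer reaches 0; allowable increase = 12.6 kg.

12.6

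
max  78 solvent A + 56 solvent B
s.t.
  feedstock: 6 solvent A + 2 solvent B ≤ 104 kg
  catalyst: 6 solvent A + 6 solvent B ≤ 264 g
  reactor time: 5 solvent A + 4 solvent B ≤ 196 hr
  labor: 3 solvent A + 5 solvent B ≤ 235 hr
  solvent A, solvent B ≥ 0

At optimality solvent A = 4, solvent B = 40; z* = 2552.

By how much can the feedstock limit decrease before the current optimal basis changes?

Binding constraints: feedstock, catalyst. The basis is B = [[6,2],[6,6]] with det 24.
Per unit decrease in feedstock, x* moves by d = (-0.25, 0.25).
The basis stays optimal until solvent A reaches 0; allowable decrease = 16 kg.

16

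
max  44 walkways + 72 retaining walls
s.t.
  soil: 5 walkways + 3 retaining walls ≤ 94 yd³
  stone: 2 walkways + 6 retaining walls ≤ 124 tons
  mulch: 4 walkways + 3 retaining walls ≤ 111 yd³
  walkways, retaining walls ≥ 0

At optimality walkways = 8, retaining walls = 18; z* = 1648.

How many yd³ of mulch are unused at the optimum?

mulch used = 4·8 + 3·18 = 86; slack = 111 − 86 = 25.

25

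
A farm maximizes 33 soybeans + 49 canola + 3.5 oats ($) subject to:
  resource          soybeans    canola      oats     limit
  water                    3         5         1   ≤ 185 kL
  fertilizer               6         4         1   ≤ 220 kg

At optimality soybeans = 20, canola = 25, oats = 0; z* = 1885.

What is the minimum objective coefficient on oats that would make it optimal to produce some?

10

At the optimum: water uses 185 of 185 (binding); fertilizer uses 220 of 220 (binding).
From A_Bᵀ y = c: 3·y_water + 6·y_fertilizer = 33; 5·y_water + 4·y_fertilizer = 49.
→ y_water = 9 and y_fertilizer = 1.
oats enters the basis when its profit ≥ yᵀa₃ = 9·1 + 1·1 = 10.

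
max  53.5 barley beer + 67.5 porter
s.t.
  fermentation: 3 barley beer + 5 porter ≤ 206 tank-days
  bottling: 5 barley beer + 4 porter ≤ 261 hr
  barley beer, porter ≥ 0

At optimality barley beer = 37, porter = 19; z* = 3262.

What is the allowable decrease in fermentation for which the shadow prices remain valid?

Binding constraints: fermentation, bottling. The basis is B = [[3,5],[5,4]] with det -13.
Per unit decrease in fermentation, x* moves by d = (0.3077, -0.3846).
The basis stays optimal until porter reaches 0; allowable decrease = 49.4 tank-days.

49.4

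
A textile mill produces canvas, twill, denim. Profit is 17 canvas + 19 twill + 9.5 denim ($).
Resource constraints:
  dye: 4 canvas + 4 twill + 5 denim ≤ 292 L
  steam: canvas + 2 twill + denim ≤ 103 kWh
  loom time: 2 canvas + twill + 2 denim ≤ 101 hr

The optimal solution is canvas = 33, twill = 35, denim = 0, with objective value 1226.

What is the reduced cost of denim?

-7.5

Binding: steam and loom time. Non-binding: dye (20 unused).
By complementary slackness, y = 0 for the non-binding constraint.
Dual feasibility on the basic columns requires 1·y_steam + 2·y_loom time = 17, 2·y_steam + 1·y_loom time = 19.
Solving: y_steam = 7, y_loom time = 5.
Reduced cost of denim: c₃ − yᵀa₃ = 9.5 − (7·1 + 5·2) = 9.5 − 17 = -7.5.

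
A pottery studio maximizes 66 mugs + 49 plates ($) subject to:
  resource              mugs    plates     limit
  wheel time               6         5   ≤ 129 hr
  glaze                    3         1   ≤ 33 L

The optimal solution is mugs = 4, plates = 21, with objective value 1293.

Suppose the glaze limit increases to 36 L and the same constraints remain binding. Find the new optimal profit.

Both wheel time and glaze are binding at x*.
From A_Bᵀ y = c: 6·y_wheel time + 3·y_glaze = 66; 5·y_wheel time + 1·y_glaze = 49.
→ y_wheel time = 9 and y_glaze = 4.
Δz = y_glaze·Δb = 4 × (3) = 12, so new z* = 1293 + 12 = 1305.

1305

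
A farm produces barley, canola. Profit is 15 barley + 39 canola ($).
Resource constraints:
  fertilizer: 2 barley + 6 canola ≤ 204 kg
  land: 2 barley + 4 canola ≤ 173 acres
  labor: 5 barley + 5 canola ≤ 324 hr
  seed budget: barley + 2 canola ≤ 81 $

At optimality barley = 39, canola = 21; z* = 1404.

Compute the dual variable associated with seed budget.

6

Binding: fertilizer and seed budget. Non-binding: land (11 unused), labor (24 unused).
Since land, labor are not tight, their duals are 0.
The binding rows give the dual system: 2·y_fertilizer + 1·y_seed budget = 15 and 6·y_fertilizer + 2·y_seed budget = 39.
→ y_fertilizer = 4.5 and y_seed budget = 6.
Shadow price of seed budget = 6.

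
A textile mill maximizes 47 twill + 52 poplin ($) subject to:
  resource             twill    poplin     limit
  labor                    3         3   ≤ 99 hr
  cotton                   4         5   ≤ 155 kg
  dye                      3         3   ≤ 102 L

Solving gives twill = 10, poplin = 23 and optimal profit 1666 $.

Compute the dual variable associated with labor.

9

Check each constraint at x*: labor 99/99 (tight); cotton 155/155 (tight); dye 99/102 (slack 3).
By complementary slackness, y = 0 for the non-binding constraint.
The binding rows give the dual system: 3·y_labor + 4·y_cotton = 47 and 3·y_labor + 5·y_cotton = 52.
→ y_labor = 9 and y_cotton = 5.
Shadow price of labor = 9.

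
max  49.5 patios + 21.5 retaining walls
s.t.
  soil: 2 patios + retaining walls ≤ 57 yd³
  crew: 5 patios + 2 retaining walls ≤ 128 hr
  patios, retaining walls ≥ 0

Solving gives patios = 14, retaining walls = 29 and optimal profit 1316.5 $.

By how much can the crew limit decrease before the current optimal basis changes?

14

Binding constraints: soil, crew. The basis is B = [[2,1],[5,2]] with det -1.
Per unit decrease in crew, x* moves by d = (-1, 2).
The basis stays optimal until patios reaches 0; allowable decrease = 14 hr.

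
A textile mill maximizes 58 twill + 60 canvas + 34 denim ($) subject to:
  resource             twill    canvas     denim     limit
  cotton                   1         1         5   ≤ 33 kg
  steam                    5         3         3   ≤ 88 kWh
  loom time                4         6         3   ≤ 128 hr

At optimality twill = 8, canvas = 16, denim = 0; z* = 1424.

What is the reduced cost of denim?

At the optimum: cotton uses 24 of 33 (slack = 9); steam uses 88 of 88 (binding); loom time uses 128 of 128 (binding).
Slack constraints have shadow price 0 (complementary slackness).
From A_Bᵀ y = c: 5·y_steam + 4·y_loom time = 58; 3·y_steam + 6·y_loom time = 60.
Solving: y_steam = 6, y_loom time = 7.
Reduced cost of denim: c₃ − yᵀa₃ = 34 − (6·3 + 7·3) = 34 − 39 = -5.

-5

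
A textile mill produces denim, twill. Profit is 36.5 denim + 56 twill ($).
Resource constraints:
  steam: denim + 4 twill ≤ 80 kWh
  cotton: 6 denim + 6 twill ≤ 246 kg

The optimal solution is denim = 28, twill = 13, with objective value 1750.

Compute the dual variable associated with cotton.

5

At the optimum: steam uses 80 of 80 (binding); cotton uses 246 of 246 (binding).
The binding rows give the dual system: 1·y_steam + 6·y_cotton = 36.5 and 4·y_steam + 6·y_cotton = 56.
→ y_steam = 6.5 and y_cotton = 5.
Shadow price of cotton = 5.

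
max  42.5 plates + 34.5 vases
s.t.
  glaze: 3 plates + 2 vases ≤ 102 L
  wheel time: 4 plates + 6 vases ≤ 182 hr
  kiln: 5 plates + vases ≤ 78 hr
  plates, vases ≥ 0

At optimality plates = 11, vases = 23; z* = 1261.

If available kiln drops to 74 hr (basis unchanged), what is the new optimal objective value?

1243

Binding: wheel time and kiln. Non-binding: glaze (23 unused).
Slack constraints have shadow price 0 (complementary slackness).
The binding rows give the dual system: 4·y_wheel time + 5·y_kiln = 42.5 and 6·y_wheel time + 1·y_kiln = 34.5.
→ y_wheel time = 5 and y_kiln = 4.5.
Δz = y_kiln·Δb = 4.5 × (-4) = -18, so new z* = 1261 − 18 = 1243.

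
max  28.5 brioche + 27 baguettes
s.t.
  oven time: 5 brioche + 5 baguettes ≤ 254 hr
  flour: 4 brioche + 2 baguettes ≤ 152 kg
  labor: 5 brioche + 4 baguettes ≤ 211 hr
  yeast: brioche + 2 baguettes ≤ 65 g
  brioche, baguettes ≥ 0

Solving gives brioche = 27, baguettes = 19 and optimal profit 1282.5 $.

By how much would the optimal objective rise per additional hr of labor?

5

Check each constraint at x*: oven time 230/254 (slack 24); flour 146/152 (slack 6); labor 211/211 (tight); yeast 65/65 (tight).
Slack constraints have shadow price 0 (complementary slackness).
The binding rows give the dual system: 5·y_labor + 1·y_yeast = 28.5 and 4·y_labor + 2·y_yeast = 27.
→ y_labor = 5 and y_yeast = 3.5.
Shadow price of labor = 5.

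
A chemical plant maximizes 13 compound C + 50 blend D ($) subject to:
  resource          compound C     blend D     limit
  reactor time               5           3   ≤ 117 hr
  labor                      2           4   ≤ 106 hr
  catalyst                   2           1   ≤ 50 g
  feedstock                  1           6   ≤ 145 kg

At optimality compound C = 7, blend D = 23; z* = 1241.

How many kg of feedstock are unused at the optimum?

0

feedstock used = 1·7 + 6·23 = 145; slack = 145 − 145 = 0.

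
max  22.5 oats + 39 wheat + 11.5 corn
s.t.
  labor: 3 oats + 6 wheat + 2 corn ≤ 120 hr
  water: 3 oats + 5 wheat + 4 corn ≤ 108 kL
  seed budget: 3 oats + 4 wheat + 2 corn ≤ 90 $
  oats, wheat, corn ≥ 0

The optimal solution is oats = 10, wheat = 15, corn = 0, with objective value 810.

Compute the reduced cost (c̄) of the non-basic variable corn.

At the optimum: labor uses 120 of 120 (binding); water uses 105 of 108 (slack = 3); seed budget uses 90 of 90 (binding).
Slack constraints have shadow price 0 (complementary slackness).
The binding rows give the dual system: 3·y_labor + 3·y_seed budget = 22.5 and 6·y_labor + 4·y_seed budget = 39.
Solving: y_labor = 4.5, y_seed budget = 3.
Reduced cost of corn: c₃ − yᵀa₃ = 11.5 − (4.5·2 + 3·2) = 11.5 − 15 = -3.5.

-3.5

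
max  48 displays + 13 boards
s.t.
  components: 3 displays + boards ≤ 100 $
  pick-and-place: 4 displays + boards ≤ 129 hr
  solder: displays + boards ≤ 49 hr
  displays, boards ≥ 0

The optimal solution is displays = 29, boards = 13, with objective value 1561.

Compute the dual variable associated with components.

4

Check each constraint at x*: components 100/100 (tight); pick-and-place 129/129 (tight); solder 42/49 (slack 7).
Since solder is not tight, its dual is 0.
The binding rows give the dual system: 3·y_components + 4·y_pick-and-place = 48 and 1·y_components + 1·y_pick-and-place = 13.
This yields shadow prices y_components = 4, y_pick-and-place = 9.
Shadow price of components = 4.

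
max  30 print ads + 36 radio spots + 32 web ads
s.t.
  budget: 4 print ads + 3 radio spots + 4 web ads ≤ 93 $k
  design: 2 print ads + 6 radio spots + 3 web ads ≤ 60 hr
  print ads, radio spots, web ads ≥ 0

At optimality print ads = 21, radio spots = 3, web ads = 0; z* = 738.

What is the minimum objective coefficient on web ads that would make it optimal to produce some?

Check each constraint at x*: budget 93/93 (tight); design 60/60 (tight).
From A_Bᵀ y = c: 4·y_budget + 2·y_design = 30; 3·y_budget + 6·y_design = 36.
This yields shadow prices y_budget = 6, y_design = 3.
web ads enters the basis when its profit ≥ yᵀa₃ = 6·4 + 3·3 = 33.

33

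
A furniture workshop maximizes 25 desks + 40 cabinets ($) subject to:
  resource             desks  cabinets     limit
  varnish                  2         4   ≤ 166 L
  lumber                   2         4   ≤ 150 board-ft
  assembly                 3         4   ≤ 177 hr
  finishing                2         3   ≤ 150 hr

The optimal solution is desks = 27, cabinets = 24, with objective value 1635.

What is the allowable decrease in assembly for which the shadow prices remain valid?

Binding constraints: lumber, assembly. The basis is B = [[2,4],[3,4]] with det -4.
Per unit decrease in assembly, x* moves by d = (-1, 0.5).
The basis stays optimal until desks reaches 0; allowable decrease = 27 hr.

27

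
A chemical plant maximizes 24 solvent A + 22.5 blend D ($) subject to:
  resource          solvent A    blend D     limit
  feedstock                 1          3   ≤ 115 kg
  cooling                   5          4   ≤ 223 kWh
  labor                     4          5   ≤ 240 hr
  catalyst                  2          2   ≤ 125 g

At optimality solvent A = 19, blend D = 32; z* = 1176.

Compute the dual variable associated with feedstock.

Binding: feedstock and cooling. Non-binding: labor (4 unused), catalyst (23 unused).
By complementary slackness, y = 0 for the non-binding constraints.
The binding rows give the dual system: 1·y_feedstock + 5·y_cooling = 24 and 3·y_feedstock + 4·y_cooling = 22.5.
Solving: y_feedstock = 1.5, y_cooling = 4.5.
Shadow price of feedstock = 1.5.

1.5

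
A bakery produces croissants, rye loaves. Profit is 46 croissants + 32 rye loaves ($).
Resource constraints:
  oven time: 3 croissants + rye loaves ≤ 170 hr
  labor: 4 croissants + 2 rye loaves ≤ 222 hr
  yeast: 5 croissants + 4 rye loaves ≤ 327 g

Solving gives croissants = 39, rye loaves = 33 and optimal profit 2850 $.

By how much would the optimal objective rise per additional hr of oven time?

At the optimum: oven time uses 150 of 170 (slack = 20); labor uses 222 of 222 (binding); yeast uses 327 of 327 (binding).
By complementary slackness, y = 0 for the non-binding constraint.
The binding rows give the dual system: 4·y_labor + 5·y_yeast = 46 and 2·y_labor + 4·y_yeast = 32.
This yields shadow prices y_labor = 4, y_yeast = 6.
Shadow price of oven time = 0.

0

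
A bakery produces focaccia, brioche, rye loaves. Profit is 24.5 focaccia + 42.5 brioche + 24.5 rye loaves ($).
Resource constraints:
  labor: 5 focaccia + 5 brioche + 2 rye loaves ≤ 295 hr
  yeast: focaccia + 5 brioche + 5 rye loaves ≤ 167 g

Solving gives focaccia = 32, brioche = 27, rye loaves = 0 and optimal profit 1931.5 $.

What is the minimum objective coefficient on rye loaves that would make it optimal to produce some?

Both labor and yeast are binding at x*.
From A_Bᵀ y = c: 5·y_labor + 1·y_yeast = 24.5; 5·y_labor + 5·y_yeast = 42.5.
This yields shadow prices y_labor = 4, y_yeast = 4.5.
rye loaves enters the basis when its profit ≥ yᵀa₃ = 4·2 + 4.5·5 = 30.5.

30.5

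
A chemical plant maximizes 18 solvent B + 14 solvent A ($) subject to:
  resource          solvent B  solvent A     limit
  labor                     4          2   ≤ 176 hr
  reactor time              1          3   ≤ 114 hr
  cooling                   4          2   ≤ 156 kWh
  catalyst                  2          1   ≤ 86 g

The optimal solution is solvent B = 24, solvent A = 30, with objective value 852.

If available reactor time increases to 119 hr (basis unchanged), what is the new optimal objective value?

Binding: reactor time and cooling. Non-binding: labor (20 unused), catalyst (8 unused).
Since labor, catalyst are not tight, their duals are 0.
The binding rows give the dual system: 1·y_reactor time + 4·y_cooling = 18 and 3·y_reactor time + 2·y_cooling = 14.
This yields shadow prices y_reactor time = 2, y_cooling = 4.
Δz = y_reactor time·Δb = 2 × (5) = 10, so new z* = 852 + 10 = 862.

862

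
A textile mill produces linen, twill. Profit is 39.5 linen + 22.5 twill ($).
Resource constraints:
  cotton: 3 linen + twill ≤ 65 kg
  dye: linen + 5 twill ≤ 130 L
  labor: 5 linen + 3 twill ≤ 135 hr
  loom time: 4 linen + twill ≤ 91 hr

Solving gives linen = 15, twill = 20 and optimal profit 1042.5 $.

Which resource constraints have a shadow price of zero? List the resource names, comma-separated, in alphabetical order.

cotton: 65/65 (binding)
dye: 115/130 (slack 15)
labor: 135/135 (binding)
loom time: 80/91 (slack 11)
By complementary slackness, a constraint with positive slack has shadow price 0 → dye, loom time.

dye, loom time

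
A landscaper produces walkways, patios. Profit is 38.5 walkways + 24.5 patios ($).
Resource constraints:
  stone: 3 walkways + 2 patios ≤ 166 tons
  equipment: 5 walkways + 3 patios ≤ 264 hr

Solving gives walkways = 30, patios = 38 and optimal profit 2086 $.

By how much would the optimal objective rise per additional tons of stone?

7

At the optimum: stone uses 166 of 166 (binding); equipment uses 264 of 264 (binding).
Dual feasibility on the basic columns requires 3·y_stone + 5·y_equipment = 38.5, 2·y_stone + 3·y_equipment = 24.5.
This yields shadow prices y_stone = 7, y_equipment = 3.5.
Shadow price of stone = 7.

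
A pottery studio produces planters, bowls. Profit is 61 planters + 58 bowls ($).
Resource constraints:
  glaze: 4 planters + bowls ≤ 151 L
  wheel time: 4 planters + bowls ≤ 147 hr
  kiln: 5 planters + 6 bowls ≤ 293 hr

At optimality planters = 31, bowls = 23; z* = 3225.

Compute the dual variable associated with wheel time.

Check each constraint at x*: glaze 147/151 (slack 4); wheel time 147/147 (tight); kiln 293/293 (tight).
Slack constraints have shadow price 0 (complementary slackness).
The binding rows give the dual system: 4·y_wheel time + 5·y_kiln = 61 and 1·y_wheel time + 6·y_kiln = 58.
Solving: y_wheel time = 4, y_kiln = 9.
Shadow price of wheel time = 4.

4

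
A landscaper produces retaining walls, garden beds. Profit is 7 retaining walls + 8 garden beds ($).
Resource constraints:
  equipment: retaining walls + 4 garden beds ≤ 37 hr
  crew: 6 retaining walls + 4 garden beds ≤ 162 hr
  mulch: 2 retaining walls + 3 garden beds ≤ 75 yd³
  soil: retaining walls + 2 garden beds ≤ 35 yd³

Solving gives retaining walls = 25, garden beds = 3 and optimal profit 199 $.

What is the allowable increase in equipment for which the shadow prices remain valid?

Binding constraints: equipment, crew. The basis is B = [[1,4],[6,4]] with det -20.
Per unit increase in equipment, x* moves by d = (-0.2, 0.3).
The basis stays optimal until soil becomes binding; allowable increase = 10 hr.

10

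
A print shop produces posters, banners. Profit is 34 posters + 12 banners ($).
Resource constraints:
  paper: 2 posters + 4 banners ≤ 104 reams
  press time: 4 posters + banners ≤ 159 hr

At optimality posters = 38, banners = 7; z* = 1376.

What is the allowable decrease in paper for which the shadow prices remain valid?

24.5

Binding constraints: paper, press time. The basis is B = [[2,4],[4,1]] with det -14.
Per unit decrease in paper, x* moves by d = (0.0714, -0.2857).
The basis stays optimal until banners reaches 0; allowable decrease = 24.5 reams.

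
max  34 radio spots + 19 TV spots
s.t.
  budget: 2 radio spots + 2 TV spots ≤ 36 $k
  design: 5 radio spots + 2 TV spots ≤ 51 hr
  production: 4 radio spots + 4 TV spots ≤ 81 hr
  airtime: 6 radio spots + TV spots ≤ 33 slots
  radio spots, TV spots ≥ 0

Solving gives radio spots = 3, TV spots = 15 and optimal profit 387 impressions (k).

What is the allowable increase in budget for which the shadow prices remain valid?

4.5

Binding constraints: budget, airtime. The basis is B = [[2,2],[6,1]] with det -10.
Per unit increase in budget, x* moves by d = (-0.1, 0.6).
The basis stays optimal until production becomes binding; allowable increase = 4.5 $k.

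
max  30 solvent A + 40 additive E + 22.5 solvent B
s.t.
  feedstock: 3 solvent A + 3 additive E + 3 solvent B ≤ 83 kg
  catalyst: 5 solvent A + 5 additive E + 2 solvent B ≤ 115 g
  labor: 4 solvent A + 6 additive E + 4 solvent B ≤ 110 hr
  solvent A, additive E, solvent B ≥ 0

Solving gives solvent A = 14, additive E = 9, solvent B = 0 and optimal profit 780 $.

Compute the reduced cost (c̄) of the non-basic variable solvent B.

At the optimum: feedstock uses 69 of 83 (slack = 14); catalyst uses 115 of 115 (binding); labor uses 110 of 110 (binding).
Since feedstock is not tight, its dual is 0.
The binding rows give the dual system: 5·y_catalyst + 4·y_labor = 30 and 5·y_catalyst + 6·y_labor = 40.
Solving: y_catalyst = 2, y_labor = 5.
Reduced cost of solvent B: c₃ − yᵀa₃ = 22.5 − (2·2 + 5·4) = 22.5 − 24 = -1.5.

-1.5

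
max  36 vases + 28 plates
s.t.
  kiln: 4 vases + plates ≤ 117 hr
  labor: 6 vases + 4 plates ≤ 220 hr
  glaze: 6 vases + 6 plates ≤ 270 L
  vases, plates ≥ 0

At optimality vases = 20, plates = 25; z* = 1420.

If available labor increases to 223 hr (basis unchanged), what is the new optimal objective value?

1432

Check each constraint at x*: kiln 105/117 (slack 12); labor 220/220 (tight); glaze 270/270 (tight).
Slack constraints have shadow price 0 (complementary slackness).
Dual feasibility on the basic columns requires 6·y_labor + 6·y_glaze = 36, 4·y_labor + 6·y_glaze = 28.
This yields shadow prices y_labor = 4, y_glaze = 2.
Δz = y_labor·Δb = 4 × (3) = 12, so new z* = 1420 + 12 = 1432.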